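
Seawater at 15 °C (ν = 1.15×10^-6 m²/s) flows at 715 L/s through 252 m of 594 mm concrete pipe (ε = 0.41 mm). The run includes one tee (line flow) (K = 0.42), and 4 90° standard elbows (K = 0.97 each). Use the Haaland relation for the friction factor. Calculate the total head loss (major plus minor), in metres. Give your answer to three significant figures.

H_L ≈ 4.09 m

V = 4Q/(πD²) = 2.580 m/s; V²/2g = 0.3393 m
Re = 1.33×10^6, ε/D = 6.90×10^-4 → f = 0.01828 (Haaland)
Major: h_f = f(L/D)·V²/2g = 0.01828·424.2·0.3393 = 2.631 m
Minor: ΣK = 4.30; h_m = ΣK·V²/2g = 1.459 m
Total H_L = 2.631 + 1.459 = 4.090 m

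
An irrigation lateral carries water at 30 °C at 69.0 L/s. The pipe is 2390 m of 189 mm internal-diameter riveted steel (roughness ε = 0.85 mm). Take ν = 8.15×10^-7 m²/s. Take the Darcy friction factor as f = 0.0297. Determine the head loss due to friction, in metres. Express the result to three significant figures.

h_f ≈ 116 m

V = 4Q/(πD²) = 4·0.0690/(π·0.189²) = 2.459 m/s
h_f = f(L/D)V²/(2g) = 0.02970·(2390/0.189)·2.459²/(2·9.81) = 115.8 m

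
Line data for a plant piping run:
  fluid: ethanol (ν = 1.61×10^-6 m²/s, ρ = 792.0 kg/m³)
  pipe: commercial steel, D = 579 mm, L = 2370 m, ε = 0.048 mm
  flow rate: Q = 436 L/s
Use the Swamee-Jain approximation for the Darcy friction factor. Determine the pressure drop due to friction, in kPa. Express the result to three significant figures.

V = 4Q/(πD²) = 4·0.436/(π·0.579²) = 1.656 m/s
Re = VD/ν = 1.656·0.579/1.61×10^-6 = 5.96×10^5 → turbulent
ε/D = 0.048/579 = 8.29×10^-5
Swamee-Jain: f = 0.01397
h_f = f(L/D)V²/(2g) = 0.01397·(2370/0.579)·1.656²/(2·9.81) = 7.992 m
Δp = ρg·h_f = 792.0·9.81·7.992 = 62.09 kPa

Δp ≈ 62.1 kPa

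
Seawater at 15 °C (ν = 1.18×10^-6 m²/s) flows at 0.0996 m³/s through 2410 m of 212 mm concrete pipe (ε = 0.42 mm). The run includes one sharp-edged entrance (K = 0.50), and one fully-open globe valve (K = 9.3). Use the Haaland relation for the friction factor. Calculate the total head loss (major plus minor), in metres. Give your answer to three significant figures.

V = 4Q/(πD²) = 2.822 m/s; V²/2g = 0.4058 m
Re = 5.07×10^5, ε/D = 0.00198 → f = 0.02373 (Haaland)
Major: h_f = f(L/D)·V²/2g = 0.02373·11368·0.4058 = 109.5 m
Minor: ΣK = 9.80; h_m = ΣK·V²/2g = 3.977 m
Total H_L = 109.5 + 3.977 = 113.4 m

H_L ≈ 113 m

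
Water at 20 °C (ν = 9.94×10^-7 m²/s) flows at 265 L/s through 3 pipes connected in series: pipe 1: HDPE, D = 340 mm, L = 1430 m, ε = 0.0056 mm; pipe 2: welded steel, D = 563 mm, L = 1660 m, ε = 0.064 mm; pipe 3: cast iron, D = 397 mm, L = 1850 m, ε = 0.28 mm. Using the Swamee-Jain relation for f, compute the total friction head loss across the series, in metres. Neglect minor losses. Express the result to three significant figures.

Pipe 1: V = 2.919 m/s, Re = 9.98×10^5, ε/D = 1.65×10^-5, f = 0.01201, h_1 = f(L/D)V²/2g = 21.93 m
Pipe 2: V = 1.064 m/s, Re = 6.03×10^5, ε/D = 1.14×10^-4, f = 0.01434, h_2 = f(L/D)V²/2g = 2.442 m
Pipe 3: V = 2.141 m/s, Re = 8.55×10^5, ε/D = 7.05×10^-4, f = 0.01863, h_3 = f(L/D)V²/2g = 20.27 m
Series → Q common, losses add: H = Σh = 44.64 m

H ≈ 44.6 m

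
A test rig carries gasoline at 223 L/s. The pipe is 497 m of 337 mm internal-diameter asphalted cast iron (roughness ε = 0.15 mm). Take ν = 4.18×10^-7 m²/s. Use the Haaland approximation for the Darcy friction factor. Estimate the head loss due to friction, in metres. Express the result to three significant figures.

h_f ≈ 7.77 m

V = 4Q/(πD²) = 4·0.223/(π·0.337²) = 2.500 m/s
Re = VD/ν = 2.500·0.337/4.18×10^-7 = 2.02×10^6 → turbulent
ε/D = 0.15/337 = 4.45×10^-4
Haaland: f = 0.01655
h_f = f(L/D)V²/(2g) = 0.01655·(497/0.337)·2.500²/(2·9.81) = 7.774 m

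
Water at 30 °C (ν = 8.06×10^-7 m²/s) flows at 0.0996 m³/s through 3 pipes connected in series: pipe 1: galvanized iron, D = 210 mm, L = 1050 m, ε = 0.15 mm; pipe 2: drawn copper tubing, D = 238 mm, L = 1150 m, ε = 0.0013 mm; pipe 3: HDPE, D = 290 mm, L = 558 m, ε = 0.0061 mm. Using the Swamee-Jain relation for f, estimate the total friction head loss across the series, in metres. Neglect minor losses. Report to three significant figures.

Pipe 1: V = 2.876 m/s, Re = 7.49×10^5, ε/D = 7.14×10^-4, f = 0.01874, h_1 = f(L/D)V²/2g = 39.49 m
Pipe 2: V = 2.239 m/s, Re = 6.61×10^5, ε/D = 5.46×10^-6, f = 0.01257, h_2 = f(L/D)V²/2g = 15.51 m
Pipe 3: V = 1.508 m/s, Re = 5.43×10^5, ε/D = 2.10×10^-5, f = 0.01325, h_3 = f(L/D)V²/2g = 2.954 m
Series → Q common, losses add: H = Σh = 57.96 m

H ≈ 58.0 m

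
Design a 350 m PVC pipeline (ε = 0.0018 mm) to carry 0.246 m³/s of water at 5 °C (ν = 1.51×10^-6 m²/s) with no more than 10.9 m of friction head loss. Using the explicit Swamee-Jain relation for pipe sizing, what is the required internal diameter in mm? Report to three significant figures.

Swamee-Jain (Type III): D = 0.66·[ε^1.25·(LQ²/(gh_f))^4.75 + ν·Q^9.4·(L/(gh_f))^5.2]^0.04
LQ²/(gh_f) = 0.1981; L/(gh_f) = 3.273
Term 1 = ε^1.25·(…)^4.75 = 3.01×10^-11; Term 2 = ν·Q^9.4·(…)^5.2 = 1.35×10^-9
D = 0.66·(3.01×10^-11 + 1.35×10^-9)^0.04 = 0.2919 m = 292 mm
Check: V = 3.68 m/s, Re = 7.11×10^5, f = 0.01243, h_f = 10.3 m ≈ 10.9 m ✓

D ≈ 292 mm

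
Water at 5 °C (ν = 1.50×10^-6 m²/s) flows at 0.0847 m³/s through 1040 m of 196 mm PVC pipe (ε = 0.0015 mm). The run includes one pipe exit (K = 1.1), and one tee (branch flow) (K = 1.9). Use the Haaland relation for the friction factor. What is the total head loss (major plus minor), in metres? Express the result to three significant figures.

V = 4Q/(πD²) = 2.807 m/s; V²/2g = 0.4017 m
Re = 3.67×10^5, ε/D = 7.65×10^-6 → f = 0.01389 (Haaland)
Major: h_f = f(L/D)·V²/2g = 0.01389·5306·0.4017 = 29.60 m
Minor: ΣK = 3.00; h_m = ΣK·V²/2g = 1.205 m
Total H_L = 29.60 + 1.205 = 30.80 m

H_L ≈ 30.8 m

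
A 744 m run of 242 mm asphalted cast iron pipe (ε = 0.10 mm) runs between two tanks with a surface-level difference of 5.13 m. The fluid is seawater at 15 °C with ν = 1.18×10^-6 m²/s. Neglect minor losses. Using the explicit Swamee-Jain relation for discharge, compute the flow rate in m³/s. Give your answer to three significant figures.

Swamee-Jain (Type II): Q = -0.965·√(gD⁵h_f/L)·ln[ε/(3.7D) + √(3.17ν²L/(gD³h_f))]
√(gD⁵h_f/L) = √(9.81·0.242⁵·5.13/744) = 0.007493
ε/(3.7D) = 1.12×10^-4; √(3.17ν²L/(gD³h_f)) = 6.79×10^-5
Q = -0.965·0.007493·ln(1.795×10^-4) = 0.06236 m³/s
Check: V = 1.36 m/s, Re = 2.78×10^5, f = 0.01792, h_f = 5.16 m ≈ 5.13 m ✓

Q ≈ 0.0624 m³/s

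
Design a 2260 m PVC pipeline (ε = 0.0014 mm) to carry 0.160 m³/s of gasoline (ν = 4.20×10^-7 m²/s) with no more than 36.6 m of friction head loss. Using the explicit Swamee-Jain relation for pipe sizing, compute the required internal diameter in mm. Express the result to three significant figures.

Swamee-Jain (Type III): D = 0.66·[ε^1.25·(LQ²/(gh_f))^4.75 + ν·Q^9.4·(L/(gh_f))^5.2]^0.04
LQ²/(gh_f) = 0.1611; L/(gh_f) = 6.294
Term 1 = ε^1.25·(…)^4.75 = 8.26×10^-12; Term 2 = ν·Q^9.4·(…)^5.2 = 1.98×10^-10
D = 0.66·(8.26×10^-12 + 1.98×10^-10)^0.04 = 0.2705 m = 270 mm
Check: V = 2.78 m/s, Re = 1.79×10^6, f = 0.01073, h_f = 35.4 m ≈ 36.6 m ✓

D ≈ 270 mm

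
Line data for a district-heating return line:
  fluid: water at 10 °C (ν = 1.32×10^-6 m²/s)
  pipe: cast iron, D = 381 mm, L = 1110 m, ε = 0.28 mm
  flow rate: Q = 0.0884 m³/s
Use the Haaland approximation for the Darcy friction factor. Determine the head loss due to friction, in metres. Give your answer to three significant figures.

h_f ≈ 1.75 m

V = 4Q/(πD²) = 4·0.0884/(π·0.381²) = 0.7754 m/s
Re = VD/ν = 0.7754·0.381/1.32×10^-6 = 2.24×10^5 → turbulent
ε/D = 0.28/381 = 7.35×10^-4
Haaland: f = 0.01964
h_f = f(L/D)V²/(2g) = 0.01964·(1110/0.381)·0.7754²/(2·9.81) = 1.753 m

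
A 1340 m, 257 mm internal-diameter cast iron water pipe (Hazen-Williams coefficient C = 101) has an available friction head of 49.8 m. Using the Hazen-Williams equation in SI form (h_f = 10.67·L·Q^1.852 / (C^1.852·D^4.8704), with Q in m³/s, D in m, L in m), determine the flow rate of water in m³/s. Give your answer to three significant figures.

Rearranging: Q = [h_f·C^1.852·D^4.8704 / (10.67·L)]^(1/1.852)
Q = [49.8·101^1.852·0.257^4.8704 / (10.67·1340)]^0.540 = 0.1335 m³/s

Q ≈ 0.133 m³/s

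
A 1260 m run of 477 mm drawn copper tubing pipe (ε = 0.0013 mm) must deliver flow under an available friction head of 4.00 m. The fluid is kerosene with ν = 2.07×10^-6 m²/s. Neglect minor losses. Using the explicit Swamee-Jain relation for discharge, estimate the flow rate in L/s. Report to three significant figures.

Q ≈ 258 L/s

Swamee-Jain (Type II): Q = -0.965·√(gD⁵h_f/L)·ln[ε/(3.7D) + √(3.17ν²L/(gD³h_f))]
√(gD⁵h_f/L) = √(9.81·0.477⁵·4.00/1260) = 0.02773
ε/(3.7D) = 7.37×10^-7; √(3.17ν²L/(gD³h_f)) = 6.34×10^-5
Q = -0.965·0.02773·ln(6.413×10^-5) = 0.2584 m³/s
Check: V = 1.45 m/s, Re = 3.33×10^5, f = 0.01413, h_f = 3.98 m ≈ 4.00 m ✓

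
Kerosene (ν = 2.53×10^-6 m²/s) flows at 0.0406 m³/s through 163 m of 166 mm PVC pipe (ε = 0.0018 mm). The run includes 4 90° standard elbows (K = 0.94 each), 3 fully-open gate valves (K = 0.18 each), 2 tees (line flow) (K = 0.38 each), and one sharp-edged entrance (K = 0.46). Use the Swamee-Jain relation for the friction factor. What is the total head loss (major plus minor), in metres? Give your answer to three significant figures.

V = 4Q/(πD²) = 1.876 m/s; V²/2g = 0.1794 m
Re = 1.23×10^5, ε/D = 1.08×10^-5 → f = 0.01719 (Swamee-Jain)
Major: h_f = f(L/D)·V²/2g = 0.01719·981.9·0.1794 = 3.027 m
Minor: ΣK = 5.52; h_m = ΣK·V²/2g = 0.9901 m
Total H_L = 3.027 + 0.9901 = 4.017 m

H_L ≈ 4.02 m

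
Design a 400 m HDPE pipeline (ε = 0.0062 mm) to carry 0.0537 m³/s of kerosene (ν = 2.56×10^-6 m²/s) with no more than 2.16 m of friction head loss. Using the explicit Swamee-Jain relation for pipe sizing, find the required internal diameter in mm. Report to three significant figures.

Swamee-Jain (Type III): D = 0.66·[ε^1.25·(LQ²/(gh_f))^4.75 + ν·Q^9.4·(L/(gh_f))^5.2]^0.04
LQ²/(gh_f) = 0.05444; L/(gh_f) = 18.88
Term 1 = ε^1.25·(…)^4.75 = 3.06×10^-13; Term 2 = ν·Q^9.4·(…)^5.2 = 1.27×10^-11
D = 0.66·(3.06×10^-13 + 1.27×10^-11)^0.04 = 0.2422 m = 242 mm
Check: V = 1.17 m/s, Re = 1.10×10^5, f = 0.01767, h_f = 2.02 m ≈ 2.16 m ✓

D ≈ 242 mm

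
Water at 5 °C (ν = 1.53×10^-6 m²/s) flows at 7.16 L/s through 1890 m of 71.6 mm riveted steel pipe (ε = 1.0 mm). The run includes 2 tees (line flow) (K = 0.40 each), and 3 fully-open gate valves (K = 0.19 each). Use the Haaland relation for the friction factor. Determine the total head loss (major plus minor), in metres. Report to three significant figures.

V = 4Q/(πD²) = 1.778 m/s; V²/2g = 0.1612 m
Re = 8.32×10^4, ε/D = 0.0140 → f = 0.04322 (Haaland)
Major: h_f = f(L/D)·V²/2g = 0.04322·26397·0.1612 = 183.9 m
Minor: ΣK = 1.37; h_m = ΣK·V²/2g = 0.2208 m
Total H_L = 183.9 + 0.2208 = 184.1 m

H_L ≈ 184 m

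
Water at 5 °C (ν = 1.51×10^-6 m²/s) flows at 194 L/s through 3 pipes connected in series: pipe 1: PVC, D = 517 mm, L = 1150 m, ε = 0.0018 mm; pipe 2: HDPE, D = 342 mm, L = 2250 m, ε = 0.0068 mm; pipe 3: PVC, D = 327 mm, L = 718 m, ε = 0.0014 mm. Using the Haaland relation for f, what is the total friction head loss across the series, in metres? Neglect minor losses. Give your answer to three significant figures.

Pipe 1: V = 0.9241 m/s, Re = 3.16×10^5, ε/D = 3.48×10^-6, f = 0.01423, h_1 = f(L/D)V²/2g = 1.378 m
Pipe 2: V = 2.112 m/s, Re = 4.78×10^5, ε/D = 1.99×10^-5, f = 0.01339, h_2 = f(L/D)V²/2g = 20.03 m
Pipe 3: V = 2.310 m/s, Re = 5.00×10^5, ε/D = 4.28×10^-6, f = 0.01311, h_3 = f(L/D)V²/2g = 7.828 m
Series → Q common, losses add: H = Σh = 29.24 m

H ≈ 29.2 m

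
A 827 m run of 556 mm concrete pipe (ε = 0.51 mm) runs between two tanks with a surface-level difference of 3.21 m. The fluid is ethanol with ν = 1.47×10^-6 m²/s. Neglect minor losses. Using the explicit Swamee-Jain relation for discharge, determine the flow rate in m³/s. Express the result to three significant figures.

Q ≈ 0.355 m³/s

Swamee-Jain (Type II): Q = -0.965·√(gD⁵h_f/L)·ln[ε/(3.7D) + √(3.17ν²L/(gD³h_f))]
√(gD⁵h_f/L) = √(9.81·0.556⁵·3.21/827) = 0.04498
ε/(3.7D) = 2.48×10^-4; √(3.17ν²L/(gD³h_f)) = 3.24×10^-5
Q = -0.965·0.04498·ln(2.803×10^-4) = 0.3551 m³/s
Check: V = 1.46 m/s, Re = 5.53×10^5, f = 0.01992, h_f = 3.23 m ≈ 3.21 m ✓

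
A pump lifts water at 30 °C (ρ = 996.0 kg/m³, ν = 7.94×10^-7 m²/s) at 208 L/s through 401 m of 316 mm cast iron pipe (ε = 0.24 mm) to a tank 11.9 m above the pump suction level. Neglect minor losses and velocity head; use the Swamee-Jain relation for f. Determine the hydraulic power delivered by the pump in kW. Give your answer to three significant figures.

V = 4Q/(πD²) = 2.652 m/s; Re = 1.06×10^6; ε/D = 7.59×10^-4; f = 0.01883
h_f = f(L/D)V²/2g = 8.566 m
Total head H = z + h_f = 11.9 + 8.566 = 20.47 m
P_hyd = ρgQH = 996.0·9.81·0.208·20.47 = 41.59 kW

P_hyd ≈ 41.6 kW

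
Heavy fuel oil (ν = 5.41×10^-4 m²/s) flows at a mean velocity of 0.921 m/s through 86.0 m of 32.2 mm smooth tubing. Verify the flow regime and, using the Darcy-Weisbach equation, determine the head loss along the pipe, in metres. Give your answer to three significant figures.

h_f ≈ 135 m

Re = VD/ν = 0.921·0.03220/5.41×10^-4 = 54.8 → laminar (Re < 2300)
f = 64/Re = 1.168
h_f = f(L/D)V²/(2g) = 1.168·(86.0/0.03220)·0.921²/(2·9.81) = 134.8 m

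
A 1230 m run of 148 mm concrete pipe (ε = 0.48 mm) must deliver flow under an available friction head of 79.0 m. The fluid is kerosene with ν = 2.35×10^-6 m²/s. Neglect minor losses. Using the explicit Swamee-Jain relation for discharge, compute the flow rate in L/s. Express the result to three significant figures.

Q ≈ 44.8 L/s

Swamee-Jain (Type II): Q = -0.965·√(gD⁵h_f/L)·ln[ε/(3.7D) + √(3.17ν²L/(gD³h_f))]
√(gD⁵h_f/L) = √(9.81·0.148⁵·79.0/1230) = 0.006689
ε/(3.7D) = 8.77×10^-4; √(3.17ν²L/(gD³h_f)) = 9.26×10^-5
Q = -0.965·0.006689·ln(9.691×10^-4) = 0.04479 m³/s
Check: V = 2.60 m/s, Re = 1.64×10^5, f = 0.02772, h_f = 79.6 m ≈ 79.0 m ✓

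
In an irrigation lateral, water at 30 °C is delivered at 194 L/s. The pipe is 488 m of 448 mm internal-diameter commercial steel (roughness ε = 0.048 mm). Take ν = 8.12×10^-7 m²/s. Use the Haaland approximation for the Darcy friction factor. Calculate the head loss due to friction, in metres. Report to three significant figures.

V = 4Q/(πD²) = 4·0.194/(π·0.448²) = 1.231 m/s
Re = VD/ν = 1.231·0.448/8.12×10^-7 = 6.79×10^5 → turbulent
ε/D = 0.048/448 = 1.07×10^-4
Haaland: f = 0.01389
h_f = f(L/D)V²/(2g) = 0.01389·(488/0.448)·1.231²/(2·9.81) = 1.168 m

h_f ≈ 1.17 m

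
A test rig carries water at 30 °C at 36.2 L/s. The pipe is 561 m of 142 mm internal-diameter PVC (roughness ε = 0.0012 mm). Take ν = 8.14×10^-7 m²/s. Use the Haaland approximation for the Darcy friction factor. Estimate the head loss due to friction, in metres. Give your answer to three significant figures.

V = 4Q/(πD²) = 4·0.0362/(π·0.142²) = 2.286 m/s
Re = VD/ν = 2.286·0.142/8.14×10^-7 = 3.99×10^5 → turbulent
ε/D = 0.0012/142 = 8.45×10^-6
Haaland: f = 0.01369
h_f = f(L/D)V²/(2g) = 0.01369·(561/0.142)·2.286²/(2·9.81) = 14.40 m

h_f ≈ 14.4 m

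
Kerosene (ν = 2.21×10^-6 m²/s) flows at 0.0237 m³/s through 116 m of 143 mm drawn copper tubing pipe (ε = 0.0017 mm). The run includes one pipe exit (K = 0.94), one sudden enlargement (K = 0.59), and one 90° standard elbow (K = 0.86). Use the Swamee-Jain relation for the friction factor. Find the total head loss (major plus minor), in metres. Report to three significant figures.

H_L ≈ 1.90 m

V = 4Q/(πD²) = 1.476 m/s; V²/2g = 0.1110 m
Re = 9.55×10^4, ε/D = 1.19×10^-5 → f = 0.01811 (Swamee-Jain)
Major: h_f = f(L/D)·V²/2g = 0.01811·811.2·0.1110 = 1.630 m
Minor: ΣK = 2.39; h_m = ΣK·V²/2g = 0.2653 m
Total H_L = 1.630 + 0.2653 = 1.895 m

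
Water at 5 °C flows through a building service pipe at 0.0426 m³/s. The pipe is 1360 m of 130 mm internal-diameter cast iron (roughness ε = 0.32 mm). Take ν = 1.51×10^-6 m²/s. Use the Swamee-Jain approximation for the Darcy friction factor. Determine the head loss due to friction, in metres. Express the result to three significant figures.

V = 4Q/(πD²) = 4·0.0426/(π·0.130²) = 3.209 m/s
Re = VD/ν = 3.209·0.130/1.51×10^-6 = 2.76×10^5 → turbulent
ε/D = 0.32/130 = 0.00246
Swamee-Jain: f = 0.02549
h_f = f(L/D)V²/(2g) = 0.02549·(1360/0.130)·3.209²/(2·9.81) = 140.0 m

h_f ≈ 140 m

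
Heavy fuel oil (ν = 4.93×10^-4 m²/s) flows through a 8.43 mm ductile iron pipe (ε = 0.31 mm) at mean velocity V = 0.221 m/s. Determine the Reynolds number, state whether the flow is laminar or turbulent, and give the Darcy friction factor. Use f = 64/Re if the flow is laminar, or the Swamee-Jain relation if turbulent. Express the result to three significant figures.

Re = VD/ν = 0.2210·0.00843/4.93×10^-4 = 3.78
Re < 2300 → laminar → f = 64/Re = 16.94

Re ≈ 3.78; laminar; f = 64/Re ≈ 16.9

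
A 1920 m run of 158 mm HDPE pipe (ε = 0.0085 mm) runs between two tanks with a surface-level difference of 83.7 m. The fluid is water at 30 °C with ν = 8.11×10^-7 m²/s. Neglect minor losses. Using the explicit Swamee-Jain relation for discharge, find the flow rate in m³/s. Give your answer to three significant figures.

Q ≈ 0.0621 m³/s

Swamee-Jain (Type II): Q = -0.965·√(gD⁵h_f/L)·ln[ε/(3.7D) + √(3.17ν²L/(gD³h_f))]
√(gD⁵h_f/L) = √(9.81·0.158⁵·83.7/1920) = 0.006489
ε/(3.7D) = 1.45×10^-5; √(3.17ν²L/(gD³h_f)) = 3.52×10^-5
Q = -0.965·0.006489·ln(4.970×10^-5) = 0.06205 m³/s
Check: V = 3.16 m/s, Re = 6.17×10^5, f = 0.01351, h_f = 83.8 m ≈ 83.7 m ✓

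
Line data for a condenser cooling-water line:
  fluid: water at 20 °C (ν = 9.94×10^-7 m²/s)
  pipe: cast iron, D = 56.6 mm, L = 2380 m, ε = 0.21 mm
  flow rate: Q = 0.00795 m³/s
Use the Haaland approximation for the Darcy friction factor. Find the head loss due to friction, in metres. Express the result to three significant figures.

h_f ≈ 608 m

V = 4Q/(πD²) = 4·0.00795/(π·0.0566²) = 3.160 m/s
Re = VD/ν = 3.160·0.0566/9.94×10^-7 = 1.80×10^5 → turbulent
ε/D = 0.21/56.6 = 0.00371
Haaland: f = 0.02844
h_f = f(L/D)V²/(2g) = 0.02844·(2380/0.0566)·3.160²/(2·9.81) = 608.4 m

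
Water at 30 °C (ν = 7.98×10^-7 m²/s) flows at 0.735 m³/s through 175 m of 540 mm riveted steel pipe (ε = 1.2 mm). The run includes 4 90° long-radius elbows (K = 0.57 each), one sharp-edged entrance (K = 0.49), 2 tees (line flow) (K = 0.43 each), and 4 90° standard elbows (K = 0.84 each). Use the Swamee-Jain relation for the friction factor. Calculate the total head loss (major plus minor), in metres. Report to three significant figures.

H_L ≈ 7.79 m

V = 4Q/(πD²) = 3.209 m/s; V²/2g = 0.5250 m
Re = 2.17×10^6, ε/D = 0.00222 → f = 0.02421 (Swamee-Jain)
Major: h_f = f(L/D)·V²/2g = 0.02421·324.1·0.5250 = 4.119 m
Minor: ΣK = 6.99; h_m = ΣK·V²/2g = 3.669 m
Total H_L = 4.119 + 3.669 = 7.789 m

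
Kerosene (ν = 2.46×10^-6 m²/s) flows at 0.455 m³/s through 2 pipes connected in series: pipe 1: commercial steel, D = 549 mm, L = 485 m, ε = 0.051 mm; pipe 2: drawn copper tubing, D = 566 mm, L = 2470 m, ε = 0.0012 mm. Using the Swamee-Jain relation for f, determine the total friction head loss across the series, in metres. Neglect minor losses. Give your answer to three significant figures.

Pipe 1: V = 1.922 m/s, Re = 4.29×10^5, ε/D = 9.29×10^-5, f = 0.01465, h_1 = f(L/D)V²/2g = 2.438 m
Pipe 2: V = 1.808 m/s, Re = 4.16×10^5, ε/D = 2.12×10^-6, f = 0.01356, h_2 = f(L/D)V²/2g = 9.865 m
Series → Q common, losses add: H = Σh = 12.30 m

H ≈ 12.3 m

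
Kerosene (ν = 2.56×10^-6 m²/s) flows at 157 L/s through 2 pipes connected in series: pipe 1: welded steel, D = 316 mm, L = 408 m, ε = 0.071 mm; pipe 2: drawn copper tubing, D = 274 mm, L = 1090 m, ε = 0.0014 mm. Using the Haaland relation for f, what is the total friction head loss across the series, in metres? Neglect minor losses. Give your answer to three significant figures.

Pipe 1: V = 2.002 m/s, Re = 2.47×10^5, ε/D = 2.25×10^-4, f = 0.01660, h_1 = f(L/D)V²/2g = 4.378 m
Pipe 2: V = 2.663 m/s, Re = 2.85×10^5, ε/D = 5.11×10^-6, f = 0.01452, h_2 = f(L/D)V²/2g = 20.87 m
Series → Q common, losses add: H = Σh = 25.25 m

H ≈ 25.3 m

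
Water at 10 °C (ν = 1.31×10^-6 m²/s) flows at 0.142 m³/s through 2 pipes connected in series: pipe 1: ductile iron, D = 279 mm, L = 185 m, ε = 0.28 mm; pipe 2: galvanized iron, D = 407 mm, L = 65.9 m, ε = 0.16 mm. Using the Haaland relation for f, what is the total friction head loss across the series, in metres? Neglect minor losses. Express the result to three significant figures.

H ≈ 3.86 m

Pipe 1: V = 2.323 m/s, Re = 4.95×10^5, ε/D = 0.00100, f = 0.02022, h_1 = f(L/D)V²/2g = 3.686 m
Pipe 2: V = 1.091 m/s, Re = 3.39×10^5, ε/D = 3.93×10^-4, f = 0.01727, h_2 = f(L/D)V²/2g = 0.1698 m
Series → Q common, losses add: H = Σh = 3.856 m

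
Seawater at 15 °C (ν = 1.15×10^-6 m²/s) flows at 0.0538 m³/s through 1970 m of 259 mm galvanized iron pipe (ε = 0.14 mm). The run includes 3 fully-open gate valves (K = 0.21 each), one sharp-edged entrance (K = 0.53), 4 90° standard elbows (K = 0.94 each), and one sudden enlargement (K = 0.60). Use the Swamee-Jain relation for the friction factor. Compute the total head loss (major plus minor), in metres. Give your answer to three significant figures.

V = 4Q/(πD²) = 1.021 m/s; V²/2g = 0.05315 m
Re = 2.30×10^5, ε/D = 5.41×10^-4 → f = 0.01892 (Swamee-Jain)
Major: h_f = f(L/D)·V²/2g = 0.01892·7606·0.05315 = 7.650 m
Minor: ΣK = 5.52; h_m = ΣK·V²/2g = 0.2934 m
Total H_L = 7.650 + 0.2934 = 7.943 m

H_L ≈ 7.94 m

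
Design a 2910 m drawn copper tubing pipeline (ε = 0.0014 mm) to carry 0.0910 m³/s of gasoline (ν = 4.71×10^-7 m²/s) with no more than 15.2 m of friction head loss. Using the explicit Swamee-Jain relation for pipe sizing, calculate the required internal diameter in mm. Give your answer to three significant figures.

D ≈ 278 mm

Swamee-Jain (Type III): D = 0.66·[ε^1.25·(LQ²/(gh_f))^4.75 + ν·Q^9.4·(L/(gh_f))^5.2]^0.04
LQ²/(gh_f) = 0.1616; L/(gh_f) = 19.52
Term 1 = ε^1.25·(…)^4.75 = 8.37×10^-12; Term 2 = ν·Q^9.4·(…)^5.2 = 3.96×10^-10
D = 0.66·(8.37×10^-12 + 3.96×10^-10)^0.04 = 0.2779 m = 278 mm
Check: V = 1.50 m/s, Re = 8.85×10^5, f = 0.01197, h_f = 14.4 m ≈ 15.2 m ✓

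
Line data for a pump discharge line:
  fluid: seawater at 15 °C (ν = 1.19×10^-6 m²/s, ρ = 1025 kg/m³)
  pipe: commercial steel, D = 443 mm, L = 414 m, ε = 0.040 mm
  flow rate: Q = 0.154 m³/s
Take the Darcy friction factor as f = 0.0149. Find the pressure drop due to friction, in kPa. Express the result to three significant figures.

Δp ≈ 7.12 kPa

V = 4Q/(πD²) = 4·0.154/(π·0.443²) = 0.9991 m/s
h_f = f(L/D)V²/(2g) = 0.01490·(414/0.443)·0.9991²/(2·9.81) = 0.7085 m
Δp = ρg·h_f = 1025·9.81·0.7085 = 7.124 kPa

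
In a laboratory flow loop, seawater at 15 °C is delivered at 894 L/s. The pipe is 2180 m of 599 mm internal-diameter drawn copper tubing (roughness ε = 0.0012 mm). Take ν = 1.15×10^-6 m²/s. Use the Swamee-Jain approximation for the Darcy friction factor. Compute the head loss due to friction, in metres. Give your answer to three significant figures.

V = 4Q/(πD²) = 4·0.894/(π·0.599²) = 3.172 m/s
Re = VD/ν = 3.172·0.599/1.15×10^-6 = 1.65×10^6 → turbulent
ε/D = 0.0012/599 = 2.00×10^-6
Swamee-Jain: f = 0.01075
h_f = f(L/D)V²/(2g) = 0.01075·(2180/0.599)·3.172²/(2·9.81) = 20.08 m

h_f ≈ 20.1 m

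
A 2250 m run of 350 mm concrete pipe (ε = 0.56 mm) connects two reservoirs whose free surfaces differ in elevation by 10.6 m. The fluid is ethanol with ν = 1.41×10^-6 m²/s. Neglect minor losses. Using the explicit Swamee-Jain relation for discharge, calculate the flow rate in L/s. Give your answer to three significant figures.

Swamee-Jain (Type II): Q = -0.965·√(gD⁵h_f/L)·ln[ε/(3.7D) + √(3.17ν²L/(gD³h_f))]
√(gD⁵h_f/L) = √(9.81·0.350⁵·10.6/2250) = 0.01558
ε/(3.7D) = 4.32×10^-4; √(3.17ν²L/(gD³h_f)) = 5.64×10^-5
Q = -0.965·0.01558·ln(4.888×10^-4) = 0.1146 m³/s
Check: V = 1.19 m/s, Re = 2.96×10^5, f = 0.02295, h_f = 10.7 m ≈ 10.6 m ✓

Q ≈ 115 L/s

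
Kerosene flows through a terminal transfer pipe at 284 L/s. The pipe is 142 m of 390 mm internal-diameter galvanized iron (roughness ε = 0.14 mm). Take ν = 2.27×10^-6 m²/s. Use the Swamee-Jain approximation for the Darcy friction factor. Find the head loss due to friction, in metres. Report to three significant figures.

V = 4Q/(πD²) = 4·0.284/(π·0.390²) = 2.377 m/s
Re = VD/ν = 2.377·0.390/2.27×10^-6 = 4.08×10^5 → turbulent
ε/D = 0.14/390 = 3.59×10^-4
Swamee-Jain: f = 0.01705
h_f = f(L/D)V²/(2g) = 0.01705·(142/0.390)·2.377²/(2·9.81) = 1.788 m

h_f ≈ 1.79 m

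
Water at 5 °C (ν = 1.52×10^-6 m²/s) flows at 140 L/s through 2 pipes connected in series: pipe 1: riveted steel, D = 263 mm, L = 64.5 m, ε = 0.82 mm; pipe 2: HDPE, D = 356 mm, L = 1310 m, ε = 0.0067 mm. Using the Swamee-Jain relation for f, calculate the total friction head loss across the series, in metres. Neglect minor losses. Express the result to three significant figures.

H ≈ 7.56 m

Pipe 1: V = 2.577 m/s, Re = 4.46×10^5, ε/D = 0.00312, f = 0.02686, h_1 = f(L/D)V²/2g = 2.230 m
Pipe 2: V = 1.406 m/s, Re = 3.29×10^5, ε/D = 1.88×10^-5, f = 0.01436, h_2 = f(L/D)V²/2g = 5.327 m
Series → Q common, losses add: H = Σh = 7.557 m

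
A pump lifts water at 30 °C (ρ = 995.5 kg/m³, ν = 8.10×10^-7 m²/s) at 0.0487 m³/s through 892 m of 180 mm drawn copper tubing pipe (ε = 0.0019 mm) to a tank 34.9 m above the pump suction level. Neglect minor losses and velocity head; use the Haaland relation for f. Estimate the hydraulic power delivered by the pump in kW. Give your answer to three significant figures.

P_hyd ≈ 22.6 kW

V = 4Q/(πD²) = 1.914 m/s; Re = 4.25×10^5; ε/D = 1.06×10^-5; f = 0.01356
h_f = f(L/D)V²/2g = 12.54 m
Total head H = z + h_f = 34.9 + 12.54 = 47.44 m
P_hyd = ρgQH = 995.5·9.81·0.0487·47.44 = 22.56 kW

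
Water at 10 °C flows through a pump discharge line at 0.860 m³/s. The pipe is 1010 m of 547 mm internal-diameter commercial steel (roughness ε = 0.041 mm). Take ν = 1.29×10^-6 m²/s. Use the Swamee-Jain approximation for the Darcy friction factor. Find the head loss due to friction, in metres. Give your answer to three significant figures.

h_f ≈ 15.9 m

V = 4Q/(πD²) = 4·0.860/(π·0.547²) = 3.660 m/s
Re = VD/ν = 3.660·0.547/1.29×10^-6 = 1.55×10^6 → turbulent
ε/D = 0.041/547 = 7.50×10^-5
Swamee-Jain: f = 0.01264
h_f = f(L/D)V²/(2g) = 0.01264·(1010/0.547)·3.660²/(2·9.81) = 15.93 m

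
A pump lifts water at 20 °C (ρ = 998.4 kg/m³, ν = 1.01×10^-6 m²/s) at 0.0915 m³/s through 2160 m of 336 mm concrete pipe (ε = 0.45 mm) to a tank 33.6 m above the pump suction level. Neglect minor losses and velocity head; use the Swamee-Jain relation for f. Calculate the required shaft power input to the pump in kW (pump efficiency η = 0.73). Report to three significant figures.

V = 4Q/(πD²) = 1.032 m/s; Re = 3.43×10^5; ε/D = 0.00134; f = 0.02195
h_f = f(L/D)V²/2g = 7.658 m
Total head H = z + h_f = 33.6 + 7.658 = 41.26 m
P_hyd = ρgQH = 998.4·9.81·0.0915·41.26 = 36.97 kW
P_shaft = P_hyd/η = 36.97/0.73 = 50.65 kW

P_shaft ≈ 50.7 kW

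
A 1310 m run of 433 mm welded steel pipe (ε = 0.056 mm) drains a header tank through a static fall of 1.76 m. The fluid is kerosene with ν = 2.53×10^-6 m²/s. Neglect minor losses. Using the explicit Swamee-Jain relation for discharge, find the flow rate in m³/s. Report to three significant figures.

Swamee-Jain (Type II): Q = -0.965·√(gD⁵h_f/L)·ln[ε/(3.7D) + √(3.17ν²L/(gD³h_f))]
√(gD⁵h_f/L) = √(9.81·0.433⁵·1.76/1310) = 0.01416
ε/(3.7D) = 3.50×10^-5; √(3.17ν²L/(gD³h_f)) = 1.38×10^-4
Q = -0.965·0.01416·ln(1.727×10^-4) = 0.1184 m³/s
Check: V = 0.804 m/s, Re = 1.38×10^5, f = 0.01762, h_f = 1.76 m ≈ 1.76 m ✓

Q ≈ 0.118 m³/s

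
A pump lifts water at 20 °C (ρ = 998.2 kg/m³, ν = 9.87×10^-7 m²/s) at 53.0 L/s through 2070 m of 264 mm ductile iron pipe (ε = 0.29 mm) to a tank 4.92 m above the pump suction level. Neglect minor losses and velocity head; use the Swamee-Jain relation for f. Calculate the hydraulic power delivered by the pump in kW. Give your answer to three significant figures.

V = 4Q/(πD²) = 0.9682 m/s; Re = 2.59×10^5; ε/D = 0.00110; f = 0.02128
h_f = f(L/D)V²/2g = 7.974 m
Total head H = z + h_f = 4.92 + 7.974 = 12.89 m
P_hyd = ρgQH = 998.2·9.81·0.0530·12.89 = 6.692 kW

P_hyd ≈ 6.69 kW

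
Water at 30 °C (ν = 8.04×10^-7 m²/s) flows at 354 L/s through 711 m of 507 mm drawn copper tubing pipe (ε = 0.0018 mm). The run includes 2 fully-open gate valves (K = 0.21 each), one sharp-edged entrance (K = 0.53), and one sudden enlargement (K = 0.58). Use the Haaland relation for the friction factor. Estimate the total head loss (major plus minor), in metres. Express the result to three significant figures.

H_L ≈ 2.76 m

V = 4Q/(πD²) = 1.753 m/s; V²/2g = 0.1567 m
Re = 1.11×10^6, ε/D = 3.55×10^-6 → f = 0.01146 (Haaland)
Major: h_f = f(L/D)·V²/2g = 0.01146·1402·0.1567 = 2.518 m
Minor: ΣK = 1.53; h_m = ΣK·V²/2g = 0.2398 m
Total H_L = 2.518 + 0.2398 = 2.757 m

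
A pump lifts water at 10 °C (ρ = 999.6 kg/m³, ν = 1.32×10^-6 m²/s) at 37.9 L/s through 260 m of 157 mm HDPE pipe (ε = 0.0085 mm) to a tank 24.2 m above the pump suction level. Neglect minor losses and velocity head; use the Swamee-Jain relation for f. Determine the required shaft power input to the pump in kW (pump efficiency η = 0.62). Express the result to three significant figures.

V = 4Q/(πD²) = 1.958 m/s; Re = 2.33×10^5; ε/D = 5.41×10^-5; f = 0.01561
h_f = f(L/D)V²/2g = 5.049 m
Total head H = z + h_f = 24.2 + 5.049 = 29.25 m
P_hyd = ρgQH = 999.6·9.81·0.0379·29.25 = 10.87 kW
P_shaft = P_hyd/η = 10.87/0.62 = 17.53 kW

P_shaft ≈ 17.5 kW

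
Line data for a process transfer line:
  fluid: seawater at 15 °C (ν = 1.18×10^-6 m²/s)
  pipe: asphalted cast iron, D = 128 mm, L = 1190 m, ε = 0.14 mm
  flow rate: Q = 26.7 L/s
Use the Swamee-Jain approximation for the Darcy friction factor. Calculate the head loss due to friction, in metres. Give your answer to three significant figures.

h_f ≈ 43.7 m

V = 4Q/(πD²) = 4·0.0267/(π·0.128²) = 2.075 m/s
Re = VD/ν = 2.075·0.128/1.18×10^-6 = 2.25×10^5 → turbulent
ε/D = 0.14/128 = 0.00109
Swamee-Jain: f = 0.02142
h_f = f(L/D)V²/(2g) = 0.02142·(1190/0.128)·2.075²/(2·9.81) = 43.69 m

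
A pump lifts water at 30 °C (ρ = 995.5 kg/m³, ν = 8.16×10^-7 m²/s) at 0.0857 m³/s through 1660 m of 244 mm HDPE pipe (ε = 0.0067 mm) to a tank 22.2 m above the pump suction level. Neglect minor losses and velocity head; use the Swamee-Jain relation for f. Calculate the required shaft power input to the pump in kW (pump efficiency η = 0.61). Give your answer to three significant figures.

P_shaft ≈ 51.8 kW

V = 4Q/(πD²) = 1.833 m/s; Re = 5.48×10^5; ε/D = 2.75×10^-5; f = 0.01333
h_f = f(L/D)V²/2g = 15.53 m
Total head H = z + h_f = 22.2 + 15.53 = 37.73 m
P_hyd = ρgQH = 995.5·9.81·0.0857·37.73 = 31.57 kW
P_shaft = P_hyd/η = 31.57/0.61 = 51.76 kW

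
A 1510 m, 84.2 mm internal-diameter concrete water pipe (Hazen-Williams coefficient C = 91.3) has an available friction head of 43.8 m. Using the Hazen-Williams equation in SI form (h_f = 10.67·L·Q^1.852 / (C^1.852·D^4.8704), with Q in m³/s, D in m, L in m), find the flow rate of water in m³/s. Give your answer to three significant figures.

Rearranging: Q = [h_f·C^1.852·D^4.8704 / (10.67·L)]^(1/1.852)
Q = [43.8·91.3^1.852·0.0842^4.8704 / (10.67·1510)]^0.540 = 0.005609 m³/s

Q ≈ 0.00561 m³/s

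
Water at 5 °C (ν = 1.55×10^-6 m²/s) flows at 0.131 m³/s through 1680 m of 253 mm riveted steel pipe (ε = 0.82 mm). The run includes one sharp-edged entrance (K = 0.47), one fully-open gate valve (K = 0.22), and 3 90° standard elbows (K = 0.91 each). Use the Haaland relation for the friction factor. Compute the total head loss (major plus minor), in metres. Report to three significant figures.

H_L ≈ 63.4 m

V = 4Q/(πD²) = 2.606 m/s; V²/2g = 0.3461 m
Re = 4.25×10^5, ε/D = 0.00324 → f = 0.02707 (Haaland)
Major: h_f = f(L/D)·V²/2g = 0.02707·6640·0.3461 = 62.21 m
Minor: ΣK = 3.42; h_m = ΣK·V²/2g = 1.184 m
Total H_L = 62.21 + 1.184 = 63.39 m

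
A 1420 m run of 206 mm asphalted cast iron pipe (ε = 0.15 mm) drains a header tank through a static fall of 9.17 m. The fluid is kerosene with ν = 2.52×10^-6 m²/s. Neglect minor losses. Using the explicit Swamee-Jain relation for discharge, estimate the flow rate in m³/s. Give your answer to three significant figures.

Swamee-Jain (Type II): Q = -0.965·√(gD⁵h_f/L)·ln[ε/(3.7D) + √(3.17ν²L/(gD³h_f))]
√(gD⁵h_f/L) = √(9.81·0.206⁵·9.17/1420) = 0.004848
ε/(3.7D) = 1.97×10^-4; √(3.17ν²L/(gD³h_f)) = 1.91×10^-4
Q = -0.965·0.004848·ln(3.875×10^-4) = 0.03675 m³/s
Check: V = 1.10 m/s, Re = 9.01×10^4, f = 0.02160, h_f = 9.23 m ≈ 9.17 m ✓

Q ≈ 0.0368 m³/s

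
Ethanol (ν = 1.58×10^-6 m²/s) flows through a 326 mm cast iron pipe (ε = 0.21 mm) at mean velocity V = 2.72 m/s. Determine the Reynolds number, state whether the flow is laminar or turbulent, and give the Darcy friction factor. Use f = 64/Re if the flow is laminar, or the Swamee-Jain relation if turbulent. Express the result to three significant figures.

Re = VD/ν = 2.720·0.326/1.58×10^-6 = 5.61×10^5
Re > 4000 → turbulent; ε/D = 6.44×10^-4
Swamee-Jain: f = 0.01854

Re ≈ 5.61×10^5; turbulent; f ≈ 0.0185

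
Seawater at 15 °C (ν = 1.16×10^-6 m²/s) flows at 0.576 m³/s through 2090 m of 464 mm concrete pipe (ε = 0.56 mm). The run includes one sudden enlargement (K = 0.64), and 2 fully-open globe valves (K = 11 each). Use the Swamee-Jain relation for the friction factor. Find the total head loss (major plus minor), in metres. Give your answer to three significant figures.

V = 4Q/(πD²) = 3.406 m/s; V²/2g = 0.5914 m
Re = 1.36×10^6, ε/D = 0.00121 → f = 0.02083 (Swamee-Jain)
Major: h_f = f(L/D)·V²/2g = 0.02083·4504·0.5914 = 55.50 m
Minor: ΣK = 22.6; h_m = ΣK·V²/2g = 13.39 m
Total H_L = 55.50 + 13.39 = 68.89 m

H_L ≈ 68.9 m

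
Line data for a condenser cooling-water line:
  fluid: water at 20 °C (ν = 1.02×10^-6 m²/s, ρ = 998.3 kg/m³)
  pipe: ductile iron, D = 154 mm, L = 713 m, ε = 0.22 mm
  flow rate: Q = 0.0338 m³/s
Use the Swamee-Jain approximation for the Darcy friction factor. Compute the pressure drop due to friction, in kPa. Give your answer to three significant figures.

V = 4Q/(πD²) = 4·0.0338/(π·0.154²) = 1.815 m/s
Re = VD/ν = 1.815·0.154/1.02×10^-6 = 2.74×10^5 → turbulent
ε/D = 0.22/154 = 0.00143
Swamee-Jain: f = 0.02244
h_f = f(L/D)V²/(2g) = 0.02244·(713/0.154)·1.815²/(2·9.81) = 17.44 m
Δp = ρg·h_f = 998.3·9.81·17.44 = 170.8 kPa

Δp ≈ 171 kPa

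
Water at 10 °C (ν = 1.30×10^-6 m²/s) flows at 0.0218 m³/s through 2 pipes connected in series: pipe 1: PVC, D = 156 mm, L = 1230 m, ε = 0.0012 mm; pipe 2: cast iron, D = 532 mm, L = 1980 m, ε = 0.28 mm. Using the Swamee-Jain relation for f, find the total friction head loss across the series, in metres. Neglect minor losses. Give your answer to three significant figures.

H ≈ 8.83 m

Pipe 1: V = 1.141 m/s, Re = 1.37×10^5, ε/D = 7.69×10^-6, f = 0.01680, h_1 = f(L/D)V²/2g = 8.784 m
Pipe 2: V = 0.09807 m/s, Re = 4.01×10^4, ε/D = 5.26×10^-4, f = 0.02359, h_2 = f(L/D)V²/2g = 0.04303 m
Series → Q common, losses add: H = Σh = 8.827 m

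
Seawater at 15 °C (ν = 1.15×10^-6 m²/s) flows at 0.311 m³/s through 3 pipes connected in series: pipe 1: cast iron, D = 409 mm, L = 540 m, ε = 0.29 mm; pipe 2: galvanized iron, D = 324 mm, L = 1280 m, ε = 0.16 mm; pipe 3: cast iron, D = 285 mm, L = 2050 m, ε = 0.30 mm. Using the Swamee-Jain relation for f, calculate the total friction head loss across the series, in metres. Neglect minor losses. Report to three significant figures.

H ≈ 232 m

Pipe 1: V = 2.367 m/s, Re = 8.42×10^5, ε/D = 7.09×10^-4, f = 0.01865, h_1 = f(L/D)V²/2g = 7.034 m
Pipe 2: V = 3.772 m/s, Re = 1.06×10^6, ε/D = 4.94×10^-4, f = 0.01723, h_2 = f(L/D)V²/2g = 49.36 m
Pipe 3: V = 4.875 m/s, Re = 1.21×10^6, ε/D = 0.00105, f = 0.02021, h_3 = f(L/D)V²/2g = 176.1 m
Series → Q common, losses add: H = Σh = 232.4 m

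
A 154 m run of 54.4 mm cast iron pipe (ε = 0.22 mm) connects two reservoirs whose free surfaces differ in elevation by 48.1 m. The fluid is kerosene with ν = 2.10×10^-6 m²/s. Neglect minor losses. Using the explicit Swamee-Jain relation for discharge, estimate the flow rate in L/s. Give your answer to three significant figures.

Swamee-Jain (Type II): Q = -0.965·√(gD⁵h_f/L)·ln[ε/(3.7D) + √(3.17ν²L/(gD³h_f))]
√(gD⁵h_f/L) = √(9.81·0.0544⁵·48.1/154) = 0.001208
ε/(3.7D) = 0.00109; √(3.17ν²L/(gD³h_f)) = 1.68×10^-4
Q = -0.965·0.001208·ln(0.001261) = 0.007783 m³/s
Check: V = 3.35 m/s, Re = 8.67×10^4, f = 0.03001, h_f = 48.6 m ≈ 48.1 m ✓

Q ≈ 7.78 L/s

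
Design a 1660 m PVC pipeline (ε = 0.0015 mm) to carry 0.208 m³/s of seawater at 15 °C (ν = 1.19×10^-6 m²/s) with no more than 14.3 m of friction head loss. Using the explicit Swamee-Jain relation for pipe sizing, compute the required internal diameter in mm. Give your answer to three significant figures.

Swamee-Jain (Type III): D = 0.66·[ε^1.25·(LQ²/(gh_f))^4.75 + ν·Q^9.4·(L/(gh_f))^5.2]^0.04
LQ²/(gh_f) = 0.5120; L/(gh_f) = 11.83
Term 1 = ε^1.25·(…)^4.75 = 2.18×10^-9; Term 2 = ν·Q^9.4·(…)^5.2 = 1.76×10^-7
D = 0.66·(2.18×10^-9 + 1.76×10^-7)^0.04 = 0.3545 m = 354 mm
Check: V = 2.11 m/s, Re = 6.28×10^5, f = 0.01265, h_f = 13.4 m ≈ 14.3 m ✓

D ≈ 354 mm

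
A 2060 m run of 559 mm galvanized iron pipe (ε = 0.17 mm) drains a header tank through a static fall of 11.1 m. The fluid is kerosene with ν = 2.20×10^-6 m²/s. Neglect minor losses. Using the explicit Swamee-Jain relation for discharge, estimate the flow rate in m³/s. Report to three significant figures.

Swamee-Jain (Type II): Q = -0.965·√(gD⁵h_f/L)·ln[ε/(3.7D) + √(3.17ν²L/(gD³h_f))]
√(gD⁵h_f/L) = √(9.81·0.559⁵·11.1/2060) = 0.05371
ε/(3.7D) = 8.22×10^-5; √(3.17ν²L/(gD³h_f)) = 4.08×10^-5
Q = -0.965·0.05371·ln(1.230×10^-4) = 0.4667 m³/s
Check: V = 1.90 m/s, Re = 4.83×10^5, f = 0.01644, h_f = 11.2 m ≈ 11.1 m ✓

Q ≈ 0.467 m³/s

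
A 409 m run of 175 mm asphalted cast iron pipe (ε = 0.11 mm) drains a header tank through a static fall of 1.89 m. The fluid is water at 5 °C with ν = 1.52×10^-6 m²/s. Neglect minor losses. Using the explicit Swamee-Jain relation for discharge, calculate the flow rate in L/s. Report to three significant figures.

Swamee-Jain (Type II): Q = -0.965·√(gD⁵h_f/L)·ln[ε/(3.7D) + √(3.17ν²L/(gD³h_f))]
√(gD⁵h_f/L) = √(9.81·0.175⁵·1.89/409) = 0.002728
ε/(3.7D) = 1.70×10^-4; √(3.17ν²L/(gD³h_f)) = 1.74×10^-4
Q = -0.965·0.002728·ln(3.435×10^-4) = 0.02100 m³/s
Check: V = 0.873 m/s, Re = 1.00×10^5, f = 0.02094, h_f = 1.90 m ≈ 1.89 m ✓

Q ≈ 21.0 L/s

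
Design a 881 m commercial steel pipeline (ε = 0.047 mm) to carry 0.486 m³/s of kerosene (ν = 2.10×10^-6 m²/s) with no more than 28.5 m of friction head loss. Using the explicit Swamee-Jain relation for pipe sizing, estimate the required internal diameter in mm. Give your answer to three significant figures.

Swamee-Jain (Type III): D = 0.66·[ε^1.25·(LQ²/(gh_f))^4.75 + ν·Q^9.4·(L/(gh_f))^5.2]^0.04
LQ²/(gh_f) = 0.7443; L/(gh_f) = 3.151
Term 1 = ε^1.25·(…)^4.75 = 9.57×10^-7; Term 2 = ν·Q^9.4·(…)^5.2 = 9.30×10^-7
D = 0.66·(9.57×10^-7 + 9.30×10^-7)^0.04 = 0.3896 m = 390 mm
Check: V = 4.08 m/s, Re = 7.56×10^5, f = 0.01412, h_f = 27.1 m ≈ 28.5 m ✓

D ≈ 390 mm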